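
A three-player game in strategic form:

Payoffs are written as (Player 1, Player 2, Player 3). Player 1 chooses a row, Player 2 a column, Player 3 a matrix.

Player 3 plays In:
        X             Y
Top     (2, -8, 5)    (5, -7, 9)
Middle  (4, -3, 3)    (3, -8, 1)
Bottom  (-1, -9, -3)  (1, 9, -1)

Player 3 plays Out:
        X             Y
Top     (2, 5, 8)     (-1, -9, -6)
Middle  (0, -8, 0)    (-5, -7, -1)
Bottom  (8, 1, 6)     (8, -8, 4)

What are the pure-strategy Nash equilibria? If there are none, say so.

The pure Nash equilibria are (Top, Y, In), (Middle, X, In), (Bottom, X, Out).

Player 1 against (X, In): payoffs 2, 4, -1 → best response Middle.
Player 1 against (X, Out): payoffs 2, 0, 8 → best response Bottom.
Player 1 against (Y, In): payoffs 5, 3, 1 → best response Top.
Player 1 against (Y, Out): payoffs -1, -5, 8 → best response Bottom.
Player 2 against (Top, In): payoffs -8, -7 → best response Y.
Player 2 against (Top, Out): payoffs 5, -9 → best response X.
Player 2 against (Middle, In): payoffs -3, -8 → best response X.
Player 2 against (Middle, Out): payoffs -8, -7 → best response Y.
Player 2 against (Bottom, In): payoffs -9, 9 → best response Y.
Player 2 against (Bottom, Out): payoffs 1, -8 → best response X.
Player 3 against (Top, X): payoffs 5, 8 → best response Out.
Player 3 against (Top, Y): payoffs 9, -6 → best response In.
Player 3 against (Middle, X): payoffs 3, 0 → best response In.
Player 3 against (Middle, Y): payoffs 1, -1 → best response In.
Player 3 against (Bottom, X): payoffs -3, 6 → best response Out.
Player 3 against (Bottom, Y): payoffs -1, 4 → best response Out.
Mutual best responses: (Top, Y, In); (Middle, X, In); (Bottom, X, Out).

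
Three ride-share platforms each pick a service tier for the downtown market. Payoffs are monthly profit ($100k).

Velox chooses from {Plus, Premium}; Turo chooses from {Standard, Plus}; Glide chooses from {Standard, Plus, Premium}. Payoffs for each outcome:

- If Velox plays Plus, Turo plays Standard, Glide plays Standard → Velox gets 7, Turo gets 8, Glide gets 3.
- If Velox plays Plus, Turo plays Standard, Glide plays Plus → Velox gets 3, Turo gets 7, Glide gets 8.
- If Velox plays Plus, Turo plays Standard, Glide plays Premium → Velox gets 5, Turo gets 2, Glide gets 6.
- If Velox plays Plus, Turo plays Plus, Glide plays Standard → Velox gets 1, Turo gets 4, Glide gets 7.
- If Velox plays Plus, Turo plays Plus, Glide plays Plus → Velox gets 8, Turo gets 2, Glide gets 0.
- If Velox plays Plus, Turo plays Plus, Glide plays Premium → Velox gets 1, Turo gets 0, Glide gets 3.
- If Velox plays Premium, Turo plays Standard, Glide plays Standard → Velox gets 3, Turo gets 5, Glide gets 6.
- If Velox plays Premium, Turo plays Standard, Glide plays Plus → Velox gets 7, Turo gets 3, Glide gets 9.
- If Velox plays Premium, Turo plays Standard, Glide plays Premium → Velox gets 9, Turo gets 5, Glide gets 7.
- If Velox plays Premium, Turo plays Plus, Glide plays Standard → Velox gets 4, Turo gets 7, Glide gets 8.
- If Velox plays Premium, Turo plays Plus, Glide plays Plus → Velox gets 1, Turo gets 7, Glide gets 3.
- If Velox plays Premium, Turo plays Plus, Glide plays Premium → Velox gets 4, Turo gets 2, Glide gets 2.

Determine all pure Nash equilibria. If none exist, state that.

(Premium, Plus, Standard)

Check each profile: it is a Nash equilibrium iff no player can strictly gain by switching unilaterally.
(Plus, Standard, Standard): Glide can switch to Plus (3 → 8). Not NE.
(Plus, Standard, Plus): Velox can switch to Premium (3 → 7). Not NE.
(Plus, Standard, Premium): Velox can switch to Premium (5 → 9). Not NE.
(Plus, Plus, Standard): Velox can switch to Premium (1 → 4). Not NE.
(Plus, Plus, Plus): Turo can switch to Standard (2 → 7). Not NE.
(Plus, Plus, Premium): Velox can switch to Premium (1 → 4). Not NE.
(Premium, Standard, Standard): Velox can switch to Plus (3 → 7). Not NE.
(Premium, Standard, Plus): Turo can switch to Plus (3 → 7). Not NE.
(Premium, Standard, Premium): Glide can switch to Plus (7 → 9). Not NE.
(Premium, Plus, Standard): Velox gets 4, best alternative 1; Turo gets 7, best alternative 5; Glide gets 8, best alternative 3. No profitable deviation — NE.
(Premium, Plus, Plus): Velox can switch to Plus (1 → 8). Not NE.
(The remaining 1 profile has a profitable deviation by the same check.)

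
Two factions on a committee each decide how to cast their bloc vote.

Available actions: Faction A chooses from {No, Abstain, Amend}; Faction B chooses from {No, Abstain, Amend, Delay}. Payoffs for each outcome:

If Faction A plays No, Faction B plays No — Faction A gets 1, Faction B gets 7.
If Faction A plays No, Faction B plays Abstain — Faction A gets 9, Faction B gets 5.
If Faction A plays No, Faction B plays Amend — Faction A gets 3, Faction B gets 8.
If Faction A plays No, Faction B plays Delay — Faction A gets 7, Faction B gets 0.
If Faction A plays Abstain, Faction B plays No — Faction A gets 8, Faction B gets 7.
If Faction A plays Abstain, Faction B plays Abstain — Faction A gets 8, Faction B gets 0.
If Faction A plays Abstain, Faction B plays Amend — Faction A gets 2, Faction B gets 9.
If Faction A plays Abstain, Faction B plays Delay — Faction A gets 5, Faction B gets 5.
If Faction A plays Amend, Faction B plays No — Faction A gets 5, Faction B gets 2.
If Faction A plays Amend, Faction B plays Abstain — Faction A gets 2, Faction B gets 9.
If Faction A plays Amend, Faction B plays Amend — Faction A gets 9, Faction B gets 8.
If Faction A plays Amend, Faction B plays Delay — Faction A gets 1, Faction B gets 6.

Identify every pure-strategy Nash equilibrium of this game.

(No, No): Faction A can switch to Abstain (1 → 8). Not NE.
(No, Abstain): Faction B can switch to No (5 → 7). Not NE.
(No, Amend): Faction A can switch to Amend (3 → 9). Not NE.
(No, Delay): Faction B can switch to No (0 → 7). Not NE.
(Abstain, No): Faction B can switch to Amend (7 → 9). Not NE.
(Abstain, Abstain): Faction A can switch to No (8 → 9). Not NE.
(Abstain, Amend): Faction A can switch to No (2 → 3). Not NE.
(Abstain, Delay): Faction A can switch to No (5 → 7). Not NE.
(The remaining 4 profiles each have a profitable deviation by the same check.)

No pure-strategy Nash equilibrium.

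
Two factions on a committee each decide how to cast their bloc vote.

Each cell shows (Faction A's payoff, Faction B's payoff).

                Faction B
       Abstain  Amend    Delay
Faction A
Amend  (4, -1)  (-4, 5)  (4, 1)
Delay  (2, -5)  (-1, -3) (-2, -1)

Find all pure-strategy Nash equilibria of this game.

Mark each player's best response to every combination of opponents' strategies; a profile where every player is best-responding is a pure Nash equilibrium.
Faction A against Abstain: payoffs 4, 2 → best response Amend.
Faction A against Amend: payoffs -4, -1 → best response Delay.
Faction A against Delay: payoffs 4, -2 → best response Amend.
Faction B against Amend: payoffs -1, 5, 1 → best response Amend.
Faction B against Delay: payoffs -5, -3, -1 → best response Delay.
No profile is a mutual best response for all players.

none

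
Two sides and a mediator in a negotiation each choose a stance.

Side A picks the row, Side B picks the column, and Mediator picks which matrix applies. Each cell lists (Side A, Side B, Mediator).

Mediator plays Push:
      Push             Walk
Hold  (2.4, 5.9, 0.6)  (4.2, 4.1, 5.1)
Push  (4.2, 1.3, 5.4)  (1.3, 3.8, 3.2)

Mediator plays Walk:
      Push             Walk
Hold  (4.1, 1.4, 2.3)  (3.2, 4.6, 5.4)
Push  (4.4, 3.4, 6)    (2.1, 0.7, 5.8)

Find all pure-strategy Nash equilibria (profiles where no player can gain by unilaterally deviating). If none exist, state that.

For each strategy profile, look for a profitable unilateral deviation.
(Hold, Push, Push): Side A can switch to Push (2.4 → 4.2). Not NE.
(Hold, Push, Walk): Side A can switch to Push (4.1 → 4.4). Not NE.
(Hold, Walk, Push): Side B can switch to Push (4.1 → 5.9). Not NE.
(Hold, Walk, Walk): Side A gets 3.2, best alternative 2.1; Side B gets 4.6, best alternative 1.4; Mediator gets 5.4, best alternative 5.1. No profitable deviation — NE.
(Push, Push, Push): Side B can switch to Walk (1.3 → 3.8). Not NE.
(Push, Push, Walk): Side A gets 4.4, best alternative 4.1; Side B gets 3.4, best alternative 0.7; Mediator gets 6, best alternative 5.4. No profitable deviation — NE.
(Push, Walk, Push): Side A can switch to Hold (1.3 → 4.2). Not NE.
(Push, Walk, Walk): Side A can switch to Hold (2.1 → 3.2). Not NE.

The pure Nash equilibria are (Hold, Walk, Walk), (Push, Push, Walk).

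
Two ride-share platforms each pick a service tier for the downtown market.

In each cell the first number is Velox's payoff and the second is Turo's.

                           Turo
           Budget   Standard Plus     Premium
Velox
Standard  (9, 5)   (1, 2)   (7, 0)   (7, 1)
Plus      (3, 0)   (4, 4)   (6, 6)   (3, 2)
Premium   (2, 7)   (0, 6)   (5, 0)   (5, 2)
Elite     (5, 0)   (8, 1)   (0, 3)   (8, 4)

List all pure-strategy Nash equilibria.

Check each profile: it is a Nash equilibrium iff no player can strictly gain by switching unilaterally.
(Standard, Budget): Velox gets 9, best alternative 5; Turo gets 5, best alternative 2. No profitable deviation — NE.
(Standard, Standard): Velox can switch to Plus (1 → 4). Not NE.
(Standard, Plus): Turo can switch to Budget (0 → 5). Not NE.
(Standard, Premium): Velox can switch to Elite (7 → 8). Not NE.
(Plus, Budget): Velox can switch to Standard (3 → 9). Not NE.
(Plus, Standard): Velox can switch to Elite (4 → 8). Not NE.
(Plus, Plus): Velox can switch to Standard (6 → 7). Not NE.
(Plus, Premium): Velox can switch to Standard (3 → 7). Not NE.
(Premium, Budget): Velox can switch to Standard (2 → 9). Not NE.
(Premium, Standard): Velox can switch to Standard (0 → 1). Not NE.
(Premium, Plus): Velox can switch to Standard (5 → 7). Not NE.
(Elite, Premium): Velox gets 8, best alternative 7; Turo gets 4, best alternative 3. No profitable deviation — NE.
(The remaining 4 profiles each have a profitable deviation by the same check.)

(Standard, Budget); (Elite, Premium)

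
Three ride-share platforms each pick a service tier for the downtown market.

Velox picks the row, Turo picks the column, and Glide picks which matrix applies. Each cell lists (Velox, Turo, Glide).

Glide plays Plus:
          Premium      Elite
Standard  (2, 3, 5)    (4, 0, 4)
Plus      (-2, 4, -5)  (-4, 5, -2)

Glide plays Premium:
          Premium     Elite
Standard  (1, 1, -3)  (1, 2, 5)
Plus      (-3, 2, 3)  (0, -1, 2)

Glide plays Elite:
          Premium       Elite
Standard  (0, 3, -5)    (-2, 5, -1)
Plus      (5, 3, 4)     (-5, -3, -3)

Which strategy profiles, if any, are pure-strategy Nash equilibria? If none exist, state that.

Pure-strategy Nash equilibria: (Standard, Premium, Plus) and (Standard, Elite, Premium) and (Plus, Premium, Elite)

Velox against (Premium, Plus): payoffs 2, -2 → best response Standard.
Velox against (Premium, Premium): payoffs 1, -3 → best response Standard.
Velox against (Premium, Elite): payoffs 0, 5 → best response Plus.
Velox against (Elite, Plus): payoffs 4, -4 → best response Standard.
Velox against (Elite, Premium): payoffs 1, 0 → best response Standard.
Velox against (Elite, Elite): payoffs -2, -5 → best response Standard.
Turo against (Standard, Plus): payoffs 3, 0 → best response Premium.
Turo against (Standard, Premium): payoffs 1, 2 → best response Elite.
Turo against (Standard, Elite): payoffs 3, 5 → best response Elite.
Turo against (Plus, Plus): payoffs 4, 5 → best response Elite.
Turo against (Plus, Premium): payoffs 2, -1 → best response Premium.
Turo against (Plus, Elite): payoffs 3, -3 → best response Premium.
Glide against (Standard, Premium): payoffs 5, -3, -5 → best response Plus.
Glide against (Standard, Elite): payoffs 4, 5, -1 → best response Premium.
Glide against (Plus, Premium): payoffs -5, 3, 4 → best response Elite.
Glide against (Plus, Elite): payoffs -2, 2, -3 → best response Premium.
Mutual best responses: (Standard, Premium, Plus); (Standard, Elite, Premium); (Plus, Premium, Elite).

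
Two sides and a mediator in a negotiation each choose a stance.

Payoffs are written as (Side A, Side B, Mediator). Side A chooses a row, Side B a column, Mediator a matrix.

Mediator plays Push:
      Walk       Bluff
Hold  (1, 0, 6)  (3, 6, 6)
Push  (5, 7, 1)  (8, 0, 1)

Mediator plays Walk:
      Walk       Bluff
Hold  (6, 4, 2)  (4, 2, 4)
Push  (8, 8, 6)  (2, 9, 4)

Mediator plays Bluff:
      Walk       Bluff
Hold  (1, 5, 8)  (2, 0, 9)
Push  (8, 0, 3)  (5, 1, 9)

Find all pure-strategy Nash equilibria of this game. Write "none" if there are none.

(Push, Bluff, Bluff)

(Hold, Walk, Push): Side A can switch to Push (1 → 5). Not NE.
(Hold, Walk, Walk): Side A can switch to Push (6 → 8). Not NE.
(Hold, Walk, Bluff): Side A can switch to Push (1 → 8). Not NE.
(Hold, Bluff, Push): Side A can switch to Push (3 → 8). Not NE.
(Hold, Bluff, Walk): Side B can switch to Walk (2 → 4). Not NE.
(Hold, Bluff, Bluff): Side A can switch to Push (2 → 5). Not NE.
(Push, Walk, Push): Mediator can switch to Walk (1 → 6). Not NE.
(Push, Walk, Walk): Side B can switch to Bluff (8 → 9). Not NE.
(Push, Walk, Bluff): Side B can switch to Bluff (0 → 1). Not NE.
(Push, Bluff, Push): Side B can switch to Walk (0 → 7). Not NE.
(Push, Bluff, Walk): Side A can switch to Hold (2 → 4). Not NE.
(Push, Bluff, Bluff): Side A gets 5, best alternative 2; Side B gets 1, best alternative 0; Mediator gets 9, best alternative 4. No profitable deviation — NE.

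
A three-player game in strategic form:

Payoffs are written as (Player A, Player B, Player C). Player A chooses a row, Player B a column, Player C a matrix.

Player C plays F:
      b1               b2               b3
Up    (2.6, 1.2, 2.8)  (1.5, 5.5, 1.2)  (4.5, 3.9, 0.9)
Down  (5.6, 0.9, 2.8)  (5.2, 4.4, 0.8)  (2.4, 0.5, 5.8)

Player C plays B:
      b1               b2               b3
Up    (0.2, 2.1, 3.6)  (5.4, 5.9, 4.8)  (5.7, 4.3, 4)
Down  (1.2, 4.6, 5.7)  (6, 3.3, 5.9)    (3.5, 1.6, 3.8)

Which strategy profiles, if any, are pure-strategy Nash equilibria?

For each player, find the best response to each opponent profile; mutual best responses are the pure NE.
Player A against (b1, F): payoffs 2.6, 5.6 → best response Down.
Player A against (b1, B): payoffs 0.2, 1.2 → best response Down.
Player A against (b2, F): payoffs 1.5, 5.2 → best response Down.
Player A against (b2, B): payoffs 5.4, 6 → best response Down.
Player A against (b3, F): payoffs 4.5, 2.4 → best response Up.
Player A against (b3, B): payoffs 5.7, 3.5 → best response Up.
Player B against (Up, F): payoffs 1.2, 5.5, 3.9 → best response b2.
Player B against (Up, B): payoffs 2.1, 5.9, 4.3 → best response b2.
Player B against (Down, F): payoffs 0.9, 4.4, 0.5 → best response b2.
Player B against (Down, B): payoffs 4.6, 3.3, 1.6 → best response b1.
Player C against (Up, b1): payoffs 2.8, 3.6 → best response B.
Player C against (Up, b2): payoffs 1.2, 4.8 → best response B.
Player C against (Up, b3): payoffs 0.9, 4 → best response B.
Player C against (Down, b1): payoffs 2.8, 5.7 → best response B.
Player C against (Down, b2): payoffs 0.8, 5.9 → best response B.
Player C against (Down, b3): payoffs 5.8, 3.8 → best response F.
Mutual best responses: (Down, b1, B).

Pure NE: (Down, b1, B)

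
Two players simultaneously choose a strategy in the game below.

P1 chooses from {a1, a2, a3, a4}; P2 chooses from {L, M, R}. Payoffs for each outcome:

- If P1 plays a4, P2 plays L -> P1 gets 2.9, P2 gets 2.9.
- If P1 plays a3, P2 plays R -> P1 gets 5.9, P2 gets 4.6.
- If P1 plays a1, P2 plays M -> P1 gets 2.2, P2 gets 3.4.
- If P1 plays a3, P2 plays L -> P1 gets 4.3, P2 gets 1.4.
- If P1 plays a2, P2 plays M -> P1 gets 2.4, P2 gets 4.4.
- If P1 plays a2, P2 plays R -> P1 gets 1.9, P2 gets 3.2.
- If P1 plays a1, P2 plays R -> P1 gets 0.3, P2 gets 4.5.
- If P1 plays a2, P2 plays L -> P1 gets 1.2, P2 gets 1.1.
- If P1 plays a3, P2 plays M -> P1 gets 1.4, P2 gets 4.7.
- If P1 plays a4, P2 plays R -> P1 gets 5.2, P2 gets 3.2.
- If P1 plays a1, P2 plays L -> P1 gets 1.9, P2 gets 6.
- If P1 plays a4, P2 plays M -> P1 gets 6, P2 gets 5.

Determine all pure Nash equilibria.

The unique pure-strategy Nash equilibrium is (a4, M).

For each strategy profile, look for a profitable unilateral deviation.
(a1, L): P1 can switch to a3 (1.9 → 4.3). Not NE.
(a1, M): P1 can switch to a2 (2.2 → 2.4). Not NE.
(a1, R): P1 can switch to a2 (0.3 → 1.9). Not NE.
(a2, L): P1 can switch to a1 (1.2 → 1.9). Not NE.
(a2, M): P1 can switch to a4 (2.4 → 6). Not NE.
(a2, R): P1 can switch to a3 (1.9 → 5.9). Not NE.
(a3, L): P2 can switch to M (1.4 → 4.7). Not NE.
(a3, M): P1 can switch to a1 (1.4 → 2.2). Not NE.
(a3, R): P2 can switch to M (4.6 → 4.7). Not NE.
(a4, L): P1 can switch to a3 (2.9 → 4.3). Not NE.
(a4, M): P1 gets 6, best alternative 2.4; P2 gets 5, best alternative 3.2. No profitable deviation — NE.
(a4, R): P1 can switch to a3 (5.2 → 5.9). Not NE.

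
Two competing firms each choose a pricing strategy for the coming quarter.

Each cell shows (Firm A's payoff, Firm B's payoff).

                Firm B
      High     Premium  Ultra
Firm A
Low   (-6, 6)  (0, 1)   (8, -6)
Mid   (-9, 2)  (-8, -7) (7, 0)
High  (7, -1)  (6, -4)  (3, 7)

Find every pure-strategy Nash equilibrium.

(Low, High): Firm A can switch to High (-6 → 7). Not NE.
(Low, Premium): Firm A can switch to High (0 → 6). Not NE.
(Low, Ultra): Firm B can switch to High (-6 → 6). Not NE.
(Mid, High): Firm A can switch to Low (-9 → -6). Not NE.
(Mid, Premium): Firm A can switch to Low (-8 → 0). Not NE.
(Mid, Ultra): Firm A can switch to Low (7 → 8). Not NE.
(High, High): Firm B can switch to Ultra (-1 → 7). Not NE.
(High, Premium): Firm B can switch to High (-4 → -1). Not NE.
(High, Ultra): Firm A can switch to Low (3 → 8). Not NE.

This game has no pure Nash equilibrium.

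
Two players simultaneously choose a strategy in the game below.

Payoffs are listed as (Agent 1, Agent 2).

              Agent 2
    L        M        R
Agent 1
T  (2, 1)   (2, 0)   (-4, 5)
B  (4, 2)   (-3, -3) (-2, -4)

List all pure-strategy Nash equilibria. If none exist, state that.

Agent 1 against L: payoffs 2, 4 → best response B.
Agent 1 against M: payoffs 2, -3 → best response T.
Agent 1 against R: payoffs -4, -2 → best response B.
Agent 2 against T: payoffs 1, 0, 5 → best response R.
Agent 2 against B: payoffs 2, -3, -4 → best response L.
Mutual best responses: (B, L).

(B, L)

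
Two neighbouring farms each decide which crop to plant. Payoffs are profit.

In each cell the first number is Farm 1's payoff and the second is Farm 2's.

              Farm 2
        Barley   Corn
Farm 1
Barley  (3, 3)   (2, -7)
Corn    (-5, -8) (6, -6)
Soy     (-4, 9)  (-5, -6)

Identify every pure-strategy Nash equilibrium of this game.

Farm 1 against Barley: payoffs 3, -5, -4 → best response Barley.
Farm 1 against Corn: payoffs 2, 6, -5 → best response Corn.
Farm 2 against Barley: payoffs 3, -7 → best response Barley.
Farm 2 against Corn: payoffs -8, -6 → best response Corn.
Farm 2 against Soy: payoffs 9, -6 → best response Barley.
Mutual best responses: (Barley, Barley); (Corn, Corn).

Pure-strategy Nash equilibria: (Barley, Barley); (Corn, Corn)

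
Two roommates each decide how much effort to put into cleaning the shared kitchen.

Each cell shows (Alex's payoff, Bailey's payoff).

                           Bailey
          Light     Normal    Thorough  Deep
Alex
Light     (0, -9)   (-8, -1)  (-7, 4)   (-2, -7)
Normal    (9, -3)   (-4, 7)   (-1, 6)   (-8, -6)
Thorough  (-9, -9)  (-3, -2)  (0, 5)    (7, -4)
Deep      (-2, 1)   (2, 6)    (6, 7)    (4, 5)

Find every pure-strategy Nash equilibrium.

Pure NE: (Deep, Thorough)

For each player, find the best response to each opponent profile; mutual best responses are the pure NE.
Alex against Light: payoffs 0, 9, -9, -2 → best response Normal.
Alex against Normal: payoffs -8, -4, -3, 2 → best response Deep.
Alex against Thorough: payoffs -7, -1, 0, 6 → best response Deep.
Alex against Deep: payoffs -2, -8, 7, 4 → best response Thorough.
Bailey against Light: payoffs -9, -1, 4, -7 → best response Thorough.
Bailey against Normal: payoffs -3, 7, 6, -6 → best response Normal.
Bailey against Thorough: payoffs -9, -2, 5, -4 → best response Thorough.
Bailey against Deep: payoffs 1, 6, 7, 5 → best response Thorough.
Mutual best responses: (Deep, Thorough).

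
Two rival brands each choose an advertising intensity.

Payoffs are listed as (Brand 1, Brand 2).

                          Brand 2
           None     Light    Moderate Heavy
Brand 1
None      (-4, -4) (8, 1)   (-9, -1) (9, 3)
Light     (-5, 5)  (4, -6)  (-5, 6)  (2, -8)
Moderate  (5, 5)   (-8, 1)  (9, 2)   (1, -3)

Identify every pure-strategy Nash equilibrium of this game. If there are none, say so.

(None, Heavy); (Moderate, None)

(None, None): Brand 1 can switch to Moderate (-4 → 5). Not NE.
(None, Light): Brand 2 can switch to Heavy (1 → 3). Not NE.
(None, Moderate): Brand 1 can switch to Light (-9 → -5). Not NE.
(None, Heavy): Brand 1 gets 9, best alternative 2; Brand 2 gets 3, best alternative 1. No profitable deviation — NE.
(Light, None): Brand 1 can switch to None (-5 → -4). Not NE.
(Light, Light): Brand 1 can switch to None (4 → 8). Not NE.
(Light, Moderate): Brand 1 can switch to Moderate (-5 → 9). Not NE.
(Light, Heavy): Brand 1 can switch to None (2 → 9). Not NE.
(Moderate, None): Brand 1 gets 5, best alternative -4; Brand 2 gets 5, best alternative 2. No profitable deviation — NE.
(Moderate, Light): Brand 1 can switch to None (-8 → 8). Not NE.
(Moderate, Moderate): Brand 2 can switch to None (2 → 5). Not NE.
(Moderate, Heavy): Brand 1 can switch to None (1 → 9). Not NE.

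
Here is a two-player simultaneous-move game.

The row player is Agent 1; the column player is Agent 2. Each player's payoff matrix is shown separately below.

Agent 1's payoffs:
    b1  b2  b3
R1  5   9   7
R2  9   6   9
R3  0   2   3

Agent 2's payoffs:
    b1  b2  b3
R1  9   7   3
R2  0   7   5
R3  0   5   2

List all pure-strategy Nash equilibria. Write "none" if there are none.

Agent 1 against b1: payoffs 5, 9, 0 → best response R2.
Agent 1 against b2: payoffs 9, 6, 2 → best response R1.
Agent 1 against b3: payoffs 7, 9, 3 → best response R2.
Agent 2 against R1: payoffs 9, 7, 3 → best response b1.
Agent 2 against R2: payoffs 0, 7, 5 → best response b2.
Agent 2 against R3: payoffs 0, 5, 2 → best response b2.
No profile is a mutual best response for all players.

none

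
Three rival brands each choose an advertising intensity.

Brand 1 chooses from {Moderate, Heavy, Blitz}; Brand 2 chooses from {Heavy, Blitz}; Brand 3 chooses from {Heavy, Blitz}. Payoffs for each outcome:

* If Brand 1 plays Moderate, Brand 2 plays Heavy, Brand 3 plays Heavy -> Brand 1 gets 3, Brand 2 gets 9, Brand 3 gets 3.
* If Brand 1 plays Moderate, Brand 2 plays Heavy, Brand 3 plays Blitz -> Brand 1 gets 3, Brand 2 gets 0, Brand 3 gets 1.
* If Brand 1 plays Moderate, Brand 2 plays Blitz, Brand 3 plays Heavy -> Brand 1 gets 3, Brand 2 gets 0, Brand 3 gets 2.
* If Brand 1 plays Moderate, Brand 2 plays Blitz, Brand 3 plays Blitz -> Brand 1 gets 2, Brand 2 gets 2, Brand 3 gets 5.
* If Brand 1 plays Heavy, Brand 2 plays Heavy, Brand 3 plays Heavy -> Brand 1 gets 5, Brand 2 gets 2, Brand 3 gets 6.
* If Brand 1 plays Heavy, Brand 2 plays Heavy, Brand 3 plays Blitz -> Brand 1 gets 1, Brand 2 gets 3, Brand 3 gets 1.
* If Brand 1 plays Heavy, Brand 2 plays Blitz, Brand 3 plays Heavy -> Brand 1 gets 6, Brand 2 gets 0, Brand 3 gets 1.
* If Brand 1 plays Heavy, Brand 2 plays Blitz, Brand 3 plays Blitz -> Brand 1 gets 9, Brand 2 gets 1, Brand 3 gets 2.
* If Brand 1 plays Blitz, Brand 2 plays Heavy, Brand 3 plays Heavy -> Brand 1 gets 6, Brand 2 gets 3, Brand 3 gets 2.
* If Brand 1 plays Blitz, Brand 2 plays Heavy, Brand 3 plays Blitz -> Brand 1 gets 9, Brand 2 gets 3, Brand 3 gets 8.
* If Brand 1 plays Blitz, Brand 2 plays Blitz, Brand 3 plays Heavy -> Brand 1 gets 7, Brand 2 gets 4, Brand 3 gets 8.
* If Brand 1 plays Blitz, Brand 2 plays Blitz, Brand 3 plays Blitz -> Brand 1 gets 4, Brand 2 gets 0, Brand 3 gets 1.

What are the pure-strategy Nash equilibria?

The pure Nash equilibria are (Blitz, Heavy, Blitz); (Blitz, Blitz, Heavy).

Brand 1 against (Heavy, Heavy): payoffs 3, 5, 6 → best response Blitz.
Brand 1 against (Heavy, Blitz): payoffs 3, 1, 9 → best response Blitz.
Brand 1 against (Blitz, Heavy): payoffs 3, 6, 7 → best response Blitz.
Brand 1 against (Blitz, Blitz): payoffs 2, 9, 4 → best response Heavy.
Brand 2 against (Moderate, Heavy): payoffs 9, 0 → best response Heavy.
Brand 2 against (Moderate, Blitz): payoffs 0, 2 → best response Blitz.
Brand 2 against (Heavy, Heavy): payoffs 2, 0 → best response Heavy.
Brand 2 against (Heavy, Blitz): payoffs 3, 1 → best response Heavy.
Brand 2 against (Blitz, Heavy): payoffs 3, 4 → best response Blitz.
Brand 2 against (Blitz, Blitz): payoffs 3, 0 → best response Heavy.
Brand 3 against (Moderate, Heavy): payoffs 3, 1 → best response Heavy.
Brand 3 against (Moderate, Blitz): payoffs 2, 5 → best response Blitz.
Brand 3 against (Heavy, Heavy): payoffs 6, 1 → best response Heavy.
Brand 3 against (Heavy, Blitz): payoffs 1, 2 → best response Blitz.
Brand 3 against (Blitz, Heavy): payoffs 2, 8 → best response Blitz.
Brand 3 against (Blitz, Blitz): payoffs 8, 1 → best response Heavy.
Mutual best responses: (Blitz, Heavy, Blitz); (Blitz, Blitz, Heavy).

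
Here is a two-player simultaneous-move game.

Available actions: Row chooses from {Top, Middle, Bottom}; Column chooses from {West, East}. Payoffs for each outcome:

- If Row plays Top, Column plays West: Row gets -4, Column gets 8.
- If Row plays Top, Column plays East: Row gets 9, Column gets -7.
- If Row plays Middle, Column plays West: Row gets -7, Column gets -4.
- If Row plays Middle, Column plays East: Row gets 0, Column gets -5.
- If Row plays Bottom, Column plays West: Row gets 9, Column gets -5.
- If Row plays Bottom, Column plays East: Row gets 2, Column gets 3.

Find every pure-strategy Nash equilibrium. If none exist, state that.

For each player, find the best response to each opponent profile; mutual best responses are the pure NE.
Row against West: payoffs -4, -7, 9 → best response Bottom.
Row against East: payoffs 9, 0, 2 → best response Top.
Column against Top: payoffs 8, -7 → best response West.
Column against Middle: payoffs -4, -5 → best response West.
Column against Bottom: payoffs -5, 3 → best response East.
No profile is a mutual best response for all players.

This game has no pure Nash equilibrium.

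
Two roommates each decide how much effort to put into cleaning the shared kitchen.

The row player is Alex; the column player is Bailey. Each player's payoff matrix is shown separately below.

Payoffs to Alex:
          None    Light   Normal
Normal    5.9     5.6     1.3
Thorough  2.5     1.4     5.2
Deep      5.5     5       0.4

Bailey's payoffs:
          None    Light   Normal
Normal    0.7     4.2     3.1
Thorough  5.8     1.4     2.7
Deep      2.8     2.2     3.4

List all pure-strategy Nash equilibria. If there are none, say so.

Alex against None: payoffs 5.9, 2.5, 5.5 → best response Normal.
Alex against Light: payoffs 5.6, 1.4, 5 → best response Normal.
Alex against Normal: payoffs 1.3, 5.2, 0.4 → best response Thorough.
Bailey against Normal: payoffs 0.7, 4.2, 3.1 → best response Light.
Bailey against Thorough: payoffs 5.8, 1.4, 2.7 → best response None.
Bailey against Deep: payoffs 2.8, 2.2, 3.4 → best response Normal.
Mutual best responses: (Normal, Light).

Pure NE: (Normal, Light)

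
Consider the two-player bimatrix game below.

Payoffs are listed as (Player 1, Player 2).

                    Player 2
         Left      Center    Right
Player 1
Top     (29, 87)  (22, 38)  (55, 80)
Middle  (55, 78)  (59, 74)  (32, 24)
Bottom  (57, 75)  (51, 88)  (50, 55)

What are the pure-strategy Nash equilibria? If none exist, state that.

For each strategy profile, look for a profitable unilateral deviation.
(Top, Left): Player 1 can switch to Middle (29 → 55). Not NE.
(Top, Center): Player 1 can switch to Middle (22 → 59). Not NE.
(Top, Right): Player 2 can switch to Left (80 → 87). Not NE.
(Middle, Left): Player 1 can switch to Bottom (55 → 57). Not NE.
(Middle, Center): Player 2 can switch to Left (74 → 78). Not NE.
(Middle, Right): Player 1 can switch to Top (32 → 55). Not NE.
(Bottom, Left): Player 2 can switch to Center (75 → 88). Not NE.
(Bottom, Center): Player 1 can switch to Middle (51 → 59). Not NE.
(Bottom, Right): Player 1 can switch to Top (50 → 55). Not NE.

none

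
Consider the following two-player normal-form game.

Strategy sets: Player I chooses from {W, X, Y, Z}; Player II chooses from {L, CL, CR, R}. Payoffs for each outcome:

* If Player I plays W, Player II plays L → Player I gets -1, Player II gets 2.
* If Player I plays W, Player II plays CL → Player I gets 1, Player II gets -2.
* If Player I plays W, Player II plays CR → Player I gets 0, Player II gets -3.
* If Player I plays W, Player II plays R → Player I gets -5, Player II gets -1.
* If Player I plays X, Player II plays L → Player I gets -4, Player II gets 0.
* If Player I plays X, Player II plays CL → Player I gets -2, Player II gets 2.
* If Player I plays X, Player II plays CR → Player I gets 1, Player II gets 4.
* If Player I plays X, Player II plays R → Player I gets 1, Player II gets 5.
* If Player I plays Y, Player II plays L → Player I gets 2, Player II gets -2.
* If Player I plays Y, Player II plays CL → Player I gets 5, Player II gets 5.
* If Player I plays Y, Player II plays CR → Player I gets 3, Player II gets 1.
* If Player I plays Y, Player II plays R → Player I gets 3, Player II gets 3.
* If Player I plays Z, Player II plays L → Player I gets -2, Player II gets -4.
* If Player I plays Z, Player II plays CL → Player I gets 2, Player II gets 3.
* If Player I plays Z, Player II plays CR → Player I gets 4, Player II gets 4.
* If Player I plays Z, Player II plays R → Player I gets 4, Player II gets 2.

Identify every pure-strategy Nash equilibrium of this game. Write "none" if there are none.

Player I against L: payoffs -1, -4, 2, -2 → best response Y.
Player I against CL: payoffs 1, -2, 5, 2 → best response Y.
Player I against CR: payoffs 0, 1, 3, 4 → best response Z.
Player I against R: payoffs -5, 1, 3, 4 → best response Z.
Player II against W: payoffs 2, -2, -3, -1 → best response L.
Player II against X: payoffs 0, 2, 4, 5 → best response R.
Player II against Y: payoffs -2, 5, 1, 3 → best response CL.
Player II against Z: payoffs -4, 3, 4, 2 → best response CR.
Mutual best responses: (Y, CL); (Z, CR).

Pure-strategy Nash equilibria: (Y, CL); (Z, CR)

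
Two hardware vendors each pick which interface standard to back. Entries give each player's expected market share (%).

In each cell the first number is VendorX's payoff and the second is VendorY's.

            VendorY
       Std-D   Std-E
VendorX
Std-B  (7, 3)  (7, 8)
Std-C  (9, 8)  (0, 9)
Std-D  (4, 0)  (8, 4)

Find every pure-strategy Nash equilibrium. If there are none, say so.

(Std-D, Std-E)

VendorX against Std-D: payoffs 7, 9, 4 → best response Std-C.
VendorX against Std-E: payoffs 7, 0, 8 → best response Std-D.
VendorY against Std-B: payoffs 3, 8 → best response Std-E.
VendorY against Std-C: payoffs 8, 9 → best response Std-E.
VendorY against Std-D: payoffs 0, 4 → best response Std-E.
Mutual best responses: (Std-D, Std-E).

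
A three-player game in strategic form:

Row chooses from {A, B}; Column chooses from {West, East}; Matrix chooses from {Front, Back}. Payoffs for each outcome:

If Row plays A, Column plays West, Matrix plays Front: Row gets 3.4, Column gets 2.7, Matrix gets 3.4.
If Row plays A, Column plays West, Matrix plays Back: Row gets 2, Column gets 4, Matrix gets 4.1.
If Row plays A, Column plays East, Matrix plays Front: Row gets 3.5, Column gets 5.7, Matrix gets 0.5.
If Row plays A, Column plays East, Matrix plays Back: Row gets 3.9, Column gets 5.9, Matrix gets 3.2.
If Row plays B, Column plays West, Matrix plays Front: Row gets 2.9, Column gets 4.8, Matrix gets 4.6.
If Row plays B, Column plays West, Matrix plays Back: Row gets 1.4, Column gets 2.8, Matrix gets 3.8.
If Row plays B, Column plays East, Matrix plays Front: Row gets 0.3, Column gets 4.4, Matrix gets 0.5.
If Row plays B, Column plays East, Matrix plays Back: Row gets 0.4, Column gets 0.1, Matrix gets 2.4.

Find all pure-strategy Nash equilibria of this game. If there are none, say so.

(A, West, Front): Column can switch to East (2.7 → 5.7). Not NE.
(A, West, Back): Column can switch to East (4 → 5.9). Not NE.
(A, East, Front): Matrix can switch to Back (0.5 → 3.2). Not NE.
(A, East, Back): Row gets 3.9, best alternative 0.4; Column gets 5.9, best alternative 4; Matrix gets 3.2, best alternative 0.5. No profitable deviation — NE.
(B, West, Front): Row can switch to A (2.9 → 3.4). Not NE.
(B, West, Back): Row can switch to A (1.4 → 2). Not NE.
(B, East, Front): Row can switch to A (0.3 → 3.5). Not NE.
(B, East, Back): Row can switch to A (0.4 → 3.9). Not NE.

(A, East, Back)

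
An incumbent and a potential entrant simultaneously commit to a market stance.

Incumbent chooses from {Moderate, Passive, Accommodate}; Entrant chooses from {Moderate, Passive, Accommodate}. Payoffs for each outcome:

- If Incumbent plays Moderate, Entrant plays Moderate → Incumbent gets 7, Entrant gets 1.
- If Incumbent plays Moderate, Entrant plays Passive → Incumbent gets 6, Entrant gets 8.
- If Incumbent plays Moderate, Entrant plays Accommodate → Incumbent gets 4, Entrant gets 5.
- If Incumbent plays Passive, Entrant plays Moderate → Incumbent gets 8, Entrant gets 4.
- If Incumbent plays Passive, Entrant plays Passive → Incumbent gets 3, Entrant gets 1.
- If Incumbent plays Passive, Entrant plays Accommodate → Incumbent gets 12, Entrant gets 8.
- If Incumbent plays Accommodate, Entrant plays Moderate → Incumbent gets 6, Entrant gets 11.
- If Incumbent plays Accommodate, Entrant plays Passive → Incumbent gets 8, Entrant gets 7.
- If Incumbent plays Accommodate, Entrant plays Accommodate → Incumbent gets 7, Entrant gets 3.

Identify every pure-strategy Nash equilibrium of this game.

The unique pure-strategy Nash equilibrium is (Passive, Accommodate).

(Moderate, Moderate): Incumbent can switch to Passive (7 → 8). Not NE.
(Moderate, Passive): Incumbent can switch to Accommodate (6 → 8). Not NE.
(Moderate, Accommodate): Incumbent can switch to Passive (4 → 12). Not NE.
(Passive, Moderate): Entrant can switch to Accommodate (4 → 8). Not NE.
(Passive, Passive): Incumbent can switch to Moderate (3 → 6). Not NE.
(Passive, Accommodate): Incumbent gets 12, best alternative 7; Entrant gets 8, best alternative 4. No profitable deviation — NE.
(Accommodate, Moderate): Incumbent can switch to Moderate (6 → 7). Not NE.
(Accommodate, Passive): Entrant can switch to Moderate (7 → 11). Not NE.
(Accommodate, Accommodate): Incumbent can switch to Passive (7 → 12). Not NE.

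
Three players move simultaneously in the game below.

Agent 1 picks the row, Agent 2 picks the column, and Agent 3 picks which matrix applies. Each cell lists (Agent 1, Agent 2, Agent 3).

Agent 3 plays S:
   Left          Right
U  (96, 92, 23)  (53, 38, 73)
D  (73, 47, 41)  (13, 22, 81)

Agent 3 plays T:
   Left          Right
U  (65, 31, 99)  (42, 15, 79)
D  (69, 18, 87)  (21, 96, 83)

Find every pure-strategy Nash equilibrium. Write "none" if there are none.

(U, Left, S): Agent 3 can switch to T (23 → 99). Not NE.
(U, Left, T): Agent 1 can switch to D (65 → 69). Not NE.
(U, Right, S): Agent 2 can switch to Left (38 → 92). Not NE.
(U, Right, T): Agent 2 can switch to Left (15 → 31). Not NE.
(D, Left, S): Agent 1 can switch to U (73 → 96). Not NE.
(D, Left, T): Agent 2 can switch to Right (18 → 96). Not NE.
(D, Right, S): Agent 1 can switch to U (13 → 53). Not NE.
(D, Right, T): Agent 1 can switch to U (21 → 42). Not NE.

No pure-strategy Nash equilibrium.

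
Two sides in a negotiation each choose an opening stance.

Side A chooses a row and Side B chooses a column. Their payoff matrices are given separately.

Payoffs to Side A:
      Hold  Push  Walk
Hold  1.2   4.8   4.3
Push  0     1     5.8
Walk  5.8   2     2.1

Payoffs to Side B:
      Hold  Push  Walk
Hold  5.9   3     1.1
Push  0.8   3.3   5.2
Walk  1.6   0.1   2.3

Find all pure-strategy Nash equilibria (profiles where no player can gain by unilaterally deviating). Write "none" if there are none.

Side A against Hold: payoffs 1.2, 0, 5.8 → best response Walk.
Side A against Push: payoffs 4.8, 1, 2 → best response Hold.
Side A against Walk: payoffs 4.3, 5.8, 2.1 → best response Push.
Side B against Hold: payoffs 5.9, 3, 1.1 → best response Hold.
Side B against Push: payoffs 0.8, 3.3, 5.2 → best response Walk.
Side B against Walk: payoffs 1.6, 0.1, 2.3 → best response Walk.
Mutual best responses: (Push, Walk).

The unique pure-strategy Nash equilibrium is (Push, Walk).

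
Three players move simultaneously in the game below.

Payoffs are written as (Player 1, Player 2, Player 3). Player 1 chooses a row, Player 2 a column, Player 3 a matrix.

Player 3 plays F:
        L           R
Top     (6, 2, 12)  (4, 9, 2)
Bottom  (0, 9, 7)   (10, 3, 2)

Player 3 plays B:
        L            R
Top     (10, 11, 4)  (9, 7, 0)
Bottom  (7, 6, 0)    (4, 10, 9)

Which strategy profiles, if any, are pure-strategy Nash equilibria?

No pure-strategy Nash equilibrium.

For each player, find the best response to each opponent profile; mutual best responses are the pure NE.
Player 1 against (L, F): payoffs 6, 0 → best response Top.
Player 1 against (L, B): payoffs 10, 7 → best response Top.
Player 1 against (R, F): payoffs 4, 10 → best response Bottom.
Player 1 against (R, B): payoffs 9, 4 → best response Top.
Player 2 against (Top, F): payoffs 2, 9 → best response R.
Player 2 against (Top, B): payoffs 11, 7 → best response L.
Player 2 against (Bottom, F): payoffs 9, 3 → best response L.
Player 2 against (Bottom, B): payoffs 6, 10 → best response R.
Player 3 against (Top, L): payoffs 12, 4 → best response F.
Player 3 against (Top, R): payoffs 2, 0 → best response F.
Player 3 against (Bottom, L): payoffs 7, 0 → best response F.
Player 3 against (Bottom, R): payoffs 2, 9 → best response B.
No profile is a mutual best response for all players.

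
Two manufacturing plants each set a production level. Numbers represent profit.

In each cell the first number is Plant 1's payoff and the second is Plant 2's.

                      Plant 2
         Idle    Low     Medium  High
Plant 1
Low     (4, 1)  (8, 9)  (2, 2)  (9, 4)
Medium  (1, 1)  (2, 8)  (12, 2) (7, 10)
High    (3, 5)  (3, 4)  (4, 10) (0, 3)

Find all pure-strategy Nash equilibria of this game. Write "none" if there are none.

Pure NE: (Low, Low)

Plant 1 against Idle: payoffs 4, 1, 3 → best response Low.
Plant 1 against Low: payoffs 8, 2, 3 → best response Low.
Plant 1 against Medium: payoffs 2, 12, 4 → best response Medium.
Plant 1 against High: payoffs 9, 7, 0 → best response Low.
Plant 2 against Low: payoffs 1, 9, 2, 4 → best response Low.
Plant 2 against Medium: payoffs 1, 8, 2, 10 → best response High.
Plant 2 against High: payoffs 5, 4, 10, 3 → best response Medium.
Mutual best responses: (Low, Low).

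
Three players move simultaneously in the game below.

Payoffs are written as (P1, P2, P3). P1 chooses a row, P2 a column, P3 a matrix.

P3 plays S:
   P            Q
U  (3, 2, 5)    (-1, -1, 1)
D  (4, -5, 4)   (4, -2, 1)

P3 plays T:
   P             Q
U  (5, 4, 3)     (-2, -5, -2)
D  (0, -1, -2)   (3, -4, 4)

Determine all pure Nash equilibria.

No pure-strategy Nash equilibrium.

(U, P, S): P1 can switch to D (3 → 4). Not NE.
(U, P, T): P3 can switch to S (3 → 5). Not NE.
(U, Q, S): P1 can switch to D (-1 → 4). Not NE.
(U, Q, T): P1 can switch to D (-2 → 3). Not NE.
(D, P, S): P2 can switch to Q (-5 → -2). Not NE.
(D, P, T): P1 can switch to U (0 → 5). Not NE.
(The remaining 2 profiles each have a profitable deviation by the same check.)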